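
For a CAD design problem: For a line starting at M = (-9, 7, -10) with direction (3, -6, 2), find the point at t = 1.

P(t) = M + t·d
  = (-9 + 3·1, 7 + (-6)·1, -10 + 2·1)
  = (-9 + 3, 7 - 6, -10 + 2)
  = (-6, 1, -8)

(-6, 1, -8)


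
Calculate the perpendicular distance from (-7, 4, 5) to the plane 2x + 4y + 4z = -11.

distance = |a·x₀ + b·y₀ + c·z₀ - d| / √(a² + b² + c²)
  = |2·(-7) + 4·4 + 4·5 - (-11)| / √(2² + 4² + 4²)
  = |-14 + 16 + 20 + 11| / √(4 + 16 + 16)
  = |33| / √36
  = 33 / 6
  ≈ 5.5

5.5


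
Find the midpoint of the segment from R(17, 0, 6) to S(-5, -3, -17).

M = ((x₁+x₂)/2, (y₁+y₂)/2, (z₁+z₂)/2)
  = ((17 - 5)/2, (0 - 3)/2, (6 - 17)/2)
  = (12/2, -3/2, -11/2)
  = (6, -1.5, -5.5)

(6, -1.5, -5.5)


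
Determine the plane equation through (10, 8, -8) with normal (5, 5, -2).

The plane through P with normal n = (a, b, c) satisfies n·(r - P) = 0,
i.e. ax + by + cz = a·x₀ + b·y₀ + c·z₀.
d = 5·10 + 5·8 + (-2)·(-8)
  = 50 + 40 + 16
  = 106
Equation: 5x + 5y - 2z = 106

5x + 5y - 2z = 106


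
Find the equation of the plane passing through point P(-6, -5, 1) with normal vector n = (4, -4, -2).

The plane through P with normal n = (a, b, c) satisfies n·(r - P) = 0,
i.e. ax + by + cz = a·x₀ + b·y₀ + c·z₀.
d = 4·(-6) + (-4)·(-5) + (-2)·1
  = -24 + 20 - 2
  = -6
Equation: 4x - 4y - 2z = -6

4x - 4y - 2z = -6


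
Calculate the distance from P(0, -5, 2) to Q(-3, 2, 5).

d = √[(x₂-x₁)² + (y₂-y₁)² + (z₂-z₁)²]
  = √[(-3)² + 7² + 3²]
  = √[9 + 49 + 9]
  = √67
  ≈ 8.185

8.185


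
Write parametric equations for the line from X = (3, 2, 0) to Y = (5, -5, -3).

Direction vector d = Y - X = (5 - 3, -5 - 2, -3 + 0) = (2, -7, -3)
Parametric form r = X + t·d:
x = 3 + 2t, y = 2 - 7t, z = 0 - 3t

x = 3 + 2t, y = 2 - 7t, z = 0 - 3t


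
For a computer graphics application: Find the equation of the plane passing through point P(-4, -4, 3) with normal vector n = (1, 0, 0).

The plane through P with normal n = (a, b, c) satisfies n·(r - P) = 0,
i.e. ax + by + cz = a·x₀ + b·y₀ + c·z₀.
d = 1·(-4) + 0·(-4) + 0·3
  = -4 + 0 + 0
  = -4
Equation: x = -4

x = -4


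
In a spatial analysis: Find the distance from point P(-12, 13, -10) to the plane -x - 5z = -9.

distance = |a·x₀ + b·y₀ + c·z₀ - d| / √(a² + b² + c²)
  = |(-1)·(-12) + 0·13 + (-5)·(-10) - (-9)| / √((-1)² + 0² + (-5)²)
  = |12 + 0 + 50 + 9| / √(1 + 0 + 25)
  = |71| / √26
  = 71 / 5.099
  ≈ 13.92

13.92


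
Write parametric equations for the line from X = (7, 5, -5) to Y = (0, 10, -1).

Direction vector d = Y - X = (0 - 7, 10 - 5, -1 + 5) = (-7, 5, 4)
Parametric form r = X + t·d:
x = 7 - 7t, y = 5 + 5t, z = -5 + 4t

x = 7 - 7t, y = 5 + 5t, z = -5 + 4t


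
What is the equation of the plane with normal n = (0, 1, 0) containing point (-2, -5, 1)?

The plane through P with normal n = (a, b, c) satisfies n·(r - P) = 0,
i.e. ax + by + cz = a·x₀ + b·y₀ + c·z₀.
d = 0·(-2) + 1·(-5) + 0·1
  = 0 - 5 + 0
  = -5
Equation: y = -5

y = -5


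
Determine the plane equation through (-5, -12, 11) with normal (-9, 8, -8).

The plane through P with normal n = (a, b, c) satisfies n·(r - P) = 0,
i.e. ax + by + cz = a·x₀ + b·y₀ + c·z₀.
d = (-9)·(-5) + 8·(-12) + (-8)·11
  = 45 - 96 - 88
  = -139
Equation: -9x + 8y - 8z = -139

-9x + 8y - 8z = -139


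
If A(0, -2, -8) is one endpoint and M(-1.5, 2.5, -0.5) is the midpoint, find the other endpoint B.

B = 2M - A
  = (2·(-1.5) - 0, 2·2.5 - (-2), 2·(-0.5) - (-8))
  = (-3 + 0, 5 + 2, -1 + 8)
  = (-3, 7, 7)

(-3, 7, 7)


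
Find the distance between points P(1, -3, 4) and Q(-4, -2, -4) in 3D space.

d = √[(x₂-x₁)² + (y₂-y₁)² + (z₂-z₁)²]
  = √[(-5)² + 1² + (-8)²]
  = √[25 + 1 + 64]
  = √90
  ≈ 9.487

9.487


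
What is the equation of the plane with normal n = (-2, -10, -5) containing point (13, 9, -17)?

The plane through P with normal n = (a, b, c) satisfies n·(r - P) = 0,
i.e. ax + by + cz = a·x₀ + b·y₀ + c·z₀.
d = (-2)·13 + (-10)·9 + (-5)·(-17)
  = -26 - 90 + 85
  = -31
Equation: -2x - 10y - 5z = -31

-2x - 10y - 5z = -31


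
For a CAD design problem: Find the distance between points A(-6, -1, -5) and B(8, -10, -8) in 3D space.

d = √[(x₂-x₁)² + (y₂-y₁)² + (z₂-z₁)²]
  = √[14² + (-9)² + (-3)²]
  = √[196 + 81 + 9]
  = √286
  ≈ 16.91

16.91


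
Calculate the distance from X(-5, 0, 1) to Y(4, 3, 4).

d = √[(x₂-x₁)² + (y₂-y₁)² + (z₂-z₁)²]
  = √[9² + 3² + 3²]
  = √[81 + 9 + 9]
  = √99
  ≈ 9.95

9.95


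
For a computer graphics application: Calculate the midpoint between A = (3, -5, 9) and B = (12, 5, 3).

M = ((x₁+x₂)/2, (y₁+y₂)/2, (z₁+z₂)/2)
  = ((3 + 12)/2, (-5 + 5)/2, (9 + 3)/2)
  = (15/2, 0/2, 12/2)
  = (7.5, 0, 6)

(7.5, 0, 6)


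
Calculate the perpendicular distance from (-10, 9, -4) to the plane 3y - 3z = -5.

distance = |a·x₀ + b·y₀ + c·z₀ - d| / √(a² + b² + c²)
  = |0·(-10) + 3·9 + (-3)·(-4) - (-5)| / √(0² + 3² + (-3)²)
  = |0 + 27 + 12 + 5| / √(0 + 9 + 9)
  = |44| / √18
  = 44 / 4.243
  ≈ 10.37

10.37


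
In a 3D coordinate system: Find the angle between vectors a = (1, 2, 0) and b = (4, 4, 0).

a·b = 1·4 + 2·4 + 0·0 = 4 + 8 + 0 = 12
|a| = √(1² + 2² + 0²) = √5 ≈ 2.236
|b| = √(4² + 4² + 0²) = √32 ≈ 5.657
cos θ = (a·b)/(|a||b|) = 12/(2.236·5.657) ≈ 0.9487
θ = arccos(0.9487) ≈ 18.43°

18.43°


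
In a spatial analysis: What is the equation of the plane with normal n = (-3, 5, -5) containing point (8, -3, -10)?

The plane through P with normal n = (a, b, c) satisfies n·(r - P) = 0,
i.e. ax + by + cz = a·x₀ + b·y₀ + c·z₀.
d = (-3)·8 + 5·(-3) + (-5)·(-10)
  = -24 - 15 + 50
  = 11
Equation: -3x + 5y - 5z = 11

-3x + 5y - 5z = 11


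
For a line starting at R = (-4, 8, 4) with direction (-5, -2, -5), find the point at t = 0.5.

P(t) = R + t·d
  = (-4 + (-5)·0.5, 8 + (-2)·0.5, 4 + (-5)·0.5)
  = (-4 - 2.5, 8 - 1, 4 - 2.5)
  = (-6.5, 7, 1.5)

(-6.5, 7, 1.5)


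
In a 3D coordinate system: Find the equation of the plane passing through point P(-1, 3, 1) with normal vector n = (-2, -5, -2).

The plane through P with normal n = (a, b, c) satisfies n·(r - P) = 0,
i.e. ax + by + cz = a·x₀ + b·y₀ + c·z₀.
d = (-2)·(-1) + (-5)·3 + (-2)·1
  = 2 - 15 - 2
  = -15
Equation: -2x - 5y - 2z = -15

-2x - 5y - 2z = -15


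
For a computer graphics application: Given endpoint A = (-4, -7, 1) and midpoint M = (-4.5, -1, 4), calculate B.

B = 2M - A
  = (2·(-4.5) - (-4), 2·(-1) - (-7), 2·4 - 1)
  = (-9 + 4, -2 + 7, 8 - 1)
  = (-5, 5, 7)

(-5, 5, 7)


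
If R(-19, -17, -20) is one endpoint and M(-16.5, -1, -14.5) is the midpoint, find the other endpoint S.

S = 2M - R
  = (2·(-16.5) - (-19), 2·(-1) - (-17), 2·(-14.5) - (-20))
  = (-33 + 19, -2 + 17, -29 + 20)
  = (-14, 15, -9)

(-14, 15, -9)


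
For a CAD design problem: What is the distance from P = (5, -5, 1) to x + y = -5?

distance = |a·x₀ + b·y₀ + c·z₀ - d| / √(a² + b² + c²)
  = |1·5 + 1·(-5) + 0·1 - (-5)| / √(1² + 1² + 0²)
  = |5 - 5 + 0 + 5| / √(1 + 1 + 0)
  = |5| / √2
  = 5 / 1.414
  ≈ 3.536

3.536


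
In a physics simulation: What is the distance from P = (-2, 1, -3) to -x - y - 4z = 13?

distance = |a·x₀ + b·y₀ + c·z₀ - d| / √(a² + b² + c²)
  = |(-1)·(-2) + (-1)·1 + (-4)·(-3) - 13| / √((-1)² + (-1)² + (-4)²)
  = |2 - 1 + 12 - 13| / √(1 + 1 + 16)
  = |0| / √18
  = 0 / 4.243
  ≈ 0

0


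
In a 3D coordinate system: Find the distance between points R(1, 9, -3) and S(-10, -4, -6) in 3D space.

d = √[(x₂-x₁)² + (y₂-y₁)² + (z₂-z₁)²]
  = √[(-11)² + (-13)² + (-3)²]
  = √[121 + 169 + 9]
  = √299
  ≈ 17.29

17.29


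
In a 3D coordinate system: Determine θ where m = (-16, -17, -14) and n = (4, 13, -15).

m·n = (-16)·4 + (-17)·13 + (-14)·(-15) = -64 - 221 + 210 = -75
|m| = √((-16)² + (-17)² + (-14)²) = √741 ≈ 27.22
|n| = √(4² + 13² + (-15)²) = √410 ≈ 20.25
cos θ = (m·n)/(|m||n|) = -75/(27.22·20.25) ≈ -0.1361
θ = arccos(-0.1361) ≈ 97.82°

97.82°


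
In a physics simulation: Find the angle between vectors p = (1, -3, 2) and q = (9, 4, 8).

p·q = 1·9 + (-3)·4 + 2·8 = 9 - 12 + 16 = 13
|p| = √(1² + (-3)² + 2²) = √14 ≈ 3.742
|q| = √(9² + 4² + 8²) = √161 ≈ 12.69
cos θ = (p·q)/(|p||q|) = 13/(3.742·12.69) ≈ 0.2738
θ = arccos(0.2738) ≈ 74.11°

74.11°


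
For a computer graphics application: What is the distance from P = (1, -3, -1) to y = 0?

distance = |a·x₀ + b·y₀ + c·z₀ - d| / √(a² + b² + c²)
  = |0·1 + 1·(-3) + 0·(-1) - 0| / √(0² + 1² + 0²)
  = |0 - 3 + 0 + 0| / √(0 + 1 + 0)
  = |-3| / √1
  = 3 / 1
  ≈ 3

3


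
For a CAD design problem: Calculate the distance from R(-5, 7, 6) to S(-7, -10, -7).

d = √[(x₂-x₁)² + (y₂-y₁)² + (z₂-z₁)²]
  = √[(-2)² + (-17)² + (-13)²]
  = √[4 + 289 + 169]
  = √462
  ≈ 21.49

21.49


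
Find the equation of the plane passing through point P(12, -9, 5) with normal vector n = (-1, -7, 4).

The plane through P with normal n = (a, b, c) satisfies n·(r - P) = 0,
i.e. ax + by + cz = a·x₀ + b·y₀ + c·z₀.
d = (-1)·12 + (-7)·(-9) + 4·5
  = -12 + 63 + 20
  = 71
Equation: -x - 7y + 4z = 71

-x - 7y + 4z = 71


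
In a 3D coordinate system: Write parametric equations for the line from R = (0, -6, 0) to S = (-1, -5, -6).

Direction vector d = S - R = (-1 + 0, -5 + 6, -6 + 0) = (-1, 1, -6)
Parametric form r = R + t·d:
x = 0 - t, y = -6 + t, z = 0 - 6t

x = 0 - t, y = -6 + t, z = 0 - 6t


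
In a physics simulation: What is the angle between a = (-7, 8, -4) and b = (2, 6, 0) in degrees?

a·b = (-7)·2 + 8·6 + (-4)·0 = -14 + 48 + 0 = 34
|a| = √((-7)² + 8² + (-4)²) = √129 ≈ 11.36
|b| = √(2² + 6² + 0²) = √40 ≈ 6.325
cos θ = (a·b)/(|a||b|) = 34/(11.36·6.325) ≈ 0.4733
θ = arccos(0.4733) ≈ 61.75°

61.75°


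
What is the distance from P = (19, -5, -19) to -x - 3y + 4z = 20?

distance = |a·x₀ + b·y₀ + c·z₀ - d| / √(a² + b² + c²)
  = |(-1)·19 + (-3)·(-5) + 4·(-19) - 20| / √((-1)² + (-3)² + 4²)
  = |-19 + 15 - 76 - 20| / √(1 + 9 + 16)
  = |-100| / √26
  = 100 / 5.099
  ≈ 19.61

19.61


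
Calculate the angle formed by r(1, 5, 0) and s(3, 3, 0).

r·s = 1·3 + 5·3 + 0·0 = 3 + 15 + 0 = 18
|r| = √(1² + 5² + 0²) = √26 ≈ 5.099
|s| = √(3² + 3² + 0²) = √18 ≈ 4.243
cos θ = (r·s)/(|r||s|) = 18/(5.099·4.243) ≈ 0.8321
θ = arccos(0.8321) ≈ 33.69°

33.69°


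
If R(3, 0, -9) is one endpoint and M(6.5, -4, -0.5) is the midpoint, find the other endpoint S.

S = 2M - R
  = (2·6.5 - 3, 2·(-4) - 0, 2·(-0.5) - (-9))
  = (13 - 3, -8 + 0, -1 + 9)
  = (10, -8, 8)

(10, -8, 8)


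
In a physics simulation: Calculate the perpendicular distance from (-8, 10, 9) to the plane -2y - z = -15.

distance = |a·x₀ + b·y₀ + c·z₀ - d| / √(a² + b² + c²)
  = |0·(-8) + (-2)·10 + (-1)·9 - (-15)| / √(0² + (-2)² + (-1)²)
  = |0 - 20 - 9 + 15| / √(0 + 4 + 1)
  = |-14| / √5
  = 14 / 2.236
  ≈ 6.261

6.261


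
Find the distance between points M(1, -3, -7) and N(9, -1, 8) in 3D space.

d = √[(x₂-x₁)² + (y₂-y₁)² + (z₂-z₁)²]
  = √[8² + 2² + 15²]
  = √[64 + 4 + 225]
  = √293
  ≈ 17.12

17.12


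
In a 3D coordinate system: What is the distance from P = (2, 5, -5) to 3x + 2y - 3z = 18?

distance = |a·x₀ + b·y₀ + c·z₀ - d| / √(a² + b² + c²)
  = |3·2 + 2·5 + (-3)·(-5) - 18| / √(3² + 2² + (-3)²)
  = |6 + 10 + 15 - 18| / √(9 + 4 + 9)
  = |13| / √22
  = 13 / 4.69
  ≈ 2.772

2.772


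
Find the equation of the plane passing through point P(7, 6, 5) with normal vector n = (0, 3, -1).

The plane through P with normal n = (a, b, c) satisfies n·(r - P) = 0,
i.e. ax + by + cz = a·x₀ + b·y₀ + c·z₀.
d = 0·7 + 3·6 + (-1)·5
  = 0 + 18 - 5
  = 13
Equation: 3y - z = 13

3y - z = 13


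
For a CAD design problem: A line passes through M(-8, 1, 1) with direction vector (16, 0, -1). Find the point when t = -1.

P(t) = M + t·d
  = (-8 + 16·(-1), 1 + 0·(-1), 1 + (-1)·(-1))
  = (-8 - 16, 1 + 0, 1 + 1)
  = (-24, 1, 2)

(-24, 1, 2)


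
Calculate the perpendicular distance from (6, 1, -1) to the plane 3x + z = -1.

distance = |a·x₀ + b·y₀ + c·z₀ - d| / √(a² + b² + c²)
  = |3·6 + 0·1 + 1·(-1) - (-1)| / √(3² + 0² + 1²)
  = |18 + 0 - 1 + 1| / √(9 + 0 + 1)
  = |18| / √10
  = 18 / 3.162
  ≈ 5.692

5.692


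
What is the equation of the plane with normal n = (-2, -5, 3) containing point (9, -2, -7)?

The plane through P with normal n = (a, b, c) satisfies n·(r - P) = 0,
i.e. ax + by + cz = a·x₀ + b·y₀ + c·z₀.
d = (-2)·9 + (-5)·(-2) + 3·(-7)
  = -18 + 10 - 21
  = -29
Equation: -2x - 5y + 3z = -29

-2x - 5y + 3z = -29


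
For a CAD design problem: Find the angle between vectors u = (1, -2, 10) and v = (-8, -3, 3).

u·v = 1·(-8) + (-2)·(-3) + 10·3 = -8 + 6 + 30 = 28
|u| = √(1² + (-2)² + 10²) = √105 ≈ 10.25
|v| = √((-8)² + (-3)² + 3²) = √82 ≈ 9.055
cos θ = (u·v)/(|u||v|) = 28/(10.25·9.055) ≈ 0.3018
θ = arccos(0.3018) ≈ 72.44°

72.44°


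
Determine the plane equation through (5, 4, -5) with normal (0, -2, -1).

The plane through P with normal n = (a, b, c) satisfies n·(r - P) = 0,
i.e. ax + by + cz = a·x₀ + b·y₀ + c·z₀.
d = 0·5 + (-2)·4 + (-1)·(-5)
  = 0 - 8 + 5
  = -3
Equation: -2y - z = -3

-2y - z = -3


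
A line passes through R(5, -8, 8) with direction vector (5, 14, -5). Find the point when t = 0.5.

P(t) = R + t·d
  = (5 + 5·0.5, -8 + 14·0.5, 8 + (-5)·0.5)
  = (5 + 2.5, -8 + 7, 8 - 2.5)
  = (7.5, -1, 5.5)

(7.5, -1, 5.5)


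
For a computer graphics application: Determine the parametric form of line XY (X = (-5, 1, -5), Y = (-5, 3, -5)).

Direction vector d = Y - X = (-5 + 5, 3 - 1, -5 + 5) = (0, 2, 0)
Parametric form r = X + t·d:
x = -5, y = 1 + 2t, z = -5

x = -5, y = 1 + 2t, z = -5


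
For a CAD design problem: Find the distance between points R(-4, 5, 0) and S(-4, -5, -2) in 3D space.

d = √[(x₂-x₁)² + (y₂-y₁)² + (z₂-z₁)²]
  = √[0² + (-10)² + (-2)²]
  = √[0 + 100 + 4]
  = √104
  ≈ 10.2

10.2


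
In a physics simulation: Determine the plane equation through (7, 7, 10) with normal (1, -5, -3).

The plane through P with normal n = (a, b, c) satisfies n·(r - P) = 0,
i.e. ax + by + cz = a·x₀ + b·y₀ + c·z₀.
d = 1·7 + (-5)·7 + (-3)·10
  = 7 - 35 - 30
  = -58
Equation: x - 5y - 3z = -58

x - 5y - 3z = -58


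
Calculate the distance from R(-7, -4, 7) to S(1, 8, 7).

d = √[(x₂-x₁)² + (y₂-y₁)² + (z₂-z₁)²]
  = √[8² + 12² + 0²]
  = √[64 + 144 + 0]
  = √208
  ≈ 14.42

14.42


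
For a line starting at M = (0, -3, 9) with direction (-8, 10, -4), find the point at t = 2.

P(t) = M + t·d
  = (0 + (-8)·2, -3 + 10·2, 9 + (-4)·2)
  = (0 - 16, -3 + 20, 9 - 8)
  = (-16, 17, 1)

(-16, 17, 1)


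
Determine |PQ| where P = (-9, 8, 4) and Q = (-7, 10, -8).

d = √[(x₂-x₁)² + (y₂-y₁)² + (z₂-z₁)²]
  = √[2² + 2² + (-12)²]
  = √[4 + 4 + 144]
  = √152
  ≈ 12.33

12.33


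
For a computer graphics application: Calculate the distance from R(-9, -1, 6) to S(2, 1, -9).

d = √[(x₂-x₁)² + (y₂-y₁)² + (z₂-z₁)²]
  = √[11² + 2² + (-15)²]
  = √[121 + 4 + 225]
  = √350
  ≈ 18.71

18.71


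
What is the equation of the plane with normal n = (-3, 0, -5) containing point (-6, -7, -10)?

The plane through P with normal n = (a, b, c) satisfies n·(r - P) = 0,
i.e. ax + by + cz = a·x₀ + b·y₀ + c·z₀.
d = (-3)·(-6) + 0·(-7) + (-5)·(-10)
  = 18 + 0 + 50
  = 68
Equation: -3x - 5z = 68

-3x - 5z = 68


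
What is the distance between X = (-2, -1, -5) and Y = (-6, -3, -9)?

d = √[(x₂-x₁)² + (y₂-y₁)² + (z₂-z₁)²]
  = √[(-4)² + (-2)² + (-4)²]
  = √[16 + 4 + 16]
  = √36
  ≈ 6

6


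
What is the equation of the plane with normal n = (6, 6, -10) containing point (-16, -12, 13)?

The plane through P with normal n = (a, b, c) satisfies n·(r - P) = 0,
i.e. ax + by + cz = a·x₀ + b·y₀ + c·z₀.
d = 6·(-16) + 6·(-12) + (-10)·13
  = -96 - 72 - 130
  = -298
Equation: 6x + 6y - 10z = -298

6x + 6y - 10z = -298


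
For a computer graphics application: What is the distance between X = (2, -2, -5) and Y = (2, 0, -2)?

d = √[(x₂-x₁)² + (y₂-y₁)² + (z₂-z₁)²]
  = √[0² + 2² + 3²]
  = √[0 + 4 + 9]
  = √13
  ≈ 3.606

3.606


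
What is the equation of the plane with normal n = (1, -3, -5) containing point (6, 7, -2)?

The plane through P with normal n = (a, b, c) satisfies n·(r - P) = 0,
i.e. ax + by + cz = a·x₀ + b·y₀ + c·z₀.
d = 1·6 + (-3)·7 + (-5)·(-2)
  = 6 - 21 + 10
  = -5
Equation: x - 3y - 5z = -5

x - 3y - 5z = -5


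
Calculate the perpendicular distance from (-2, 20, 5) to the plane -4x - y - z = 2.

distance = |a·x₀ + b·y₀ + c·z₀ - d| / √(a² + b² + c²)
  = |(-4)·(-2) + (-1)·20 + (-1)·5 - 2| / √((-4)² + (-1)² + (-1)²)
  = |8 - 20 - 5 - 2| / √(16 + 1 + 1)
  = |-19| / √18
  = 19 / 4.243
  ≈ 4.478

4.478


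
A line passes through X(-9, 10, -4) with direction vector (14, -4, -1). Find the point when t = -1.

P(t) = X + t·d
  = (-9 + 14·(-1), 10 + (-4)·(-1), -4 + (-1)·(-1))
  = (-9 - 14, 10 + 4, -4 + 1)
  = (-23, 14, -3)

(-23, 14, -3)


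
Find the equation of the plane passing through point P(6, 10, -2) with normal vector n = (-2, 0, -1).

The plane through P with normal n = (a, b, c) satisfies n·(r - P) = 0,
i.e. ax + by + cz = a·x₀ + b·y₀ + c·z₀.
d = (-2)·6 + 0·10 + (-1)·(-2)
  = -12 + 0 + 2
  = -10
Equation: -2x - z = -10

-2x - z = -10


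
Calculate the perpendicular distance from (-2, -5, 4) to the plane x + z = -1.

distance = |a·x₀ + b·y₀ + c·z₀ - d| / √(a² + b² + c²)
  = |1·(-2) + 0·(-5) + 1·4 - (-1)| / √(1² + 0² + 1²)
  = |-2 + 0 + 4 + 1| / √(1 + 0 + 1)
  = |3| / √2
  = 3 / 1.414
  ≈ 2.121

2.121


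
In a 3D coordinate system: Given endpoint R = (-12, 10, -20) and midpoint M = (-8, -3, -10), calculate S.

S = 2M - R
  = (2·(-8) - (-12), 2·(-3) - 10, 2·(-10) - (-20))
  = (-16 + 12, -6 - 10, -20 + 20)
  = (-4, -16, 0)

(-4, -16, 0)


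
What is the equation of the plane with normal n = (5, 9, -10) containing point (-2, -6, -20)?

The plane through P with normal n = (a, b, c) satisfies n·(r - P) = 0,
i.e. ax + by + cz = a·x₀ + b·y₀ + c·z₀.
d = 5·(-2) + 9·(-6) + (-10)·(-20)
  = -10 - 54 + 200
  = 136
Equation: 5x + 9y - 10z = 136

5x + 9y - 10z = 136


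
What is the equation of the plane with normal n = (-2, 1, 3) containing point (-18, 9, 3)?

The plane through P with normal n = (a, b, c) satisfies n·(r - P) = 0,
i.e. ax + by + cz = a·x₀ + b·y₀ + c·z₀.
d = (-2)·(-18) + 1·9 + 3·3
  = 36 + 9 + 9
  = 54
Equation: -2x + y + 3z = 54

-2x + y + 3z = 54


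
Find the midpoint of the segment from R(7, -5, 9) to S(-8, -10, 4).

M = ((x₁+x₂)/2, (y₁+y₂)/2, (z₁+z₂)/2)
  = ((7 - 8)/2, (-5 - 10)/2, (9 + 4)/2)
  = (-1/2, -15/2, 13/2)
  = (-0.5, -7.5, 6.5)

(-0.5, -7.5, 6.5)


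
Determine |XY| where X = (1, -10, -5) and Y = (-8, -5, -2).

d = √[(x₂-x₁)² + (y₂-y₁)² + (z₂-z₁)²]
  = √[(-9)² + 5² + 3²]
  = √[81 + 25 + 9]
  = √115
  ≈ 10.72

10.72


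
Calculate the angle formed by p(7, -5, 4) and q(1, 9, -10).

p·q = 7·1 + (-5)·9 + 4·(-10) = 7 - 45 - 40 = -78
|p| = √(7² + (-5)² + 4²) = √90 ≈ 9.487
|q| = √(1² + 9² + (-10)²) = √182 ≈ 13.49
cos θ = (p·q)/(|p||q|) = -78/(9.487·13.49) ≈ -0.6094
θ = arccos(-0.6094) ≈ 127.5°

127.5°


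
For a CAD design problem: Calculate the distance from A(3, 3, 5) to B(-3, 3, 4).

d = √[(x₂-x₁)² + (y₂-y₁)² + (z₂-z₁)²]
  = √[(-6)² + 0² + (-1)²]
  = √[36 + 0 + 1]
  = √37
  ≈ 6.083

6.083


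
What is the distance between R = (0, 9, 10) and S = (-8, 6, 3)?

d = √[(x₂-x₁)² + (y₂-y₁)² + (z₂-z₁)²]
  = √[(-8)² + (-3)² + (-7)²]
  = √[64 + 9 + 49]
  = √122
  ≈ 11.05

11.05


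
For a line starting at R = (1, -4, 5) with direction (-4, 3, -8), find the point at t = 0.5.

P(t) = R + t·d
  = (1 + (-4)·0.5, -4 + 3·0.5, 5 + (-8)·0.5)
  = (1 - 2, -4 + 1.5, 5 - 4)
  = (-1, -2.5, 1)

(-1, -2.5, 1)


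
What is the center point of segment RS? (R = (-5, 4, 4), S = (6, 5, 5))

M = ((x₁+x₂)/2, (y₁+y₂)/2, (z₁+z₂)/2)
  = ((-5 + 6)/2, (4 + 5)/2, (4 + 5)/2)
  = (1/2, 9/2, 9/2)
  = (0.5, 4.5, 4.5)

(0.5, 4.5, 4.5)


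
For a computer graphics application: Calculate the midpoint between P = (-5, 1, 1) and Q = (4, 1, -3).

M = ((x₁+x₂)/2, (y₁+y₂)/2, (z₁+z₂)/2)
  = ((-5 + 4)/2, (1 + 1)/2, (1 - 3)/2)
  = (-1/2, 2/2, -2/2)
  = (-0.5, 1, -1)

(-0.5, 1, -1)


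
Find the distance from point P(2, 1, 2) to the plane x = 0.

distance = |a·x₀ + b·y₀ + c·z₀ - d| / √(a² + b² + c²)
  = |1·2 + 0·1 + 0·2 - 0| / √(1² + 0² + 0²)
  = |2 + 0 + 0 + 0| / √(1 + 0 + 0)
  = |2| / √1
  = 2 / 1
  ≈ 2

2


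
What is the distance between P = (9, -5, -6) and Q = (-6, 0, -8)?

d = √[(x₂-x₁)² + (y₂-y₁)² + (z₂-z₁)²]
  = √[(-15)² + 5² + (-2)²]
  = √[225 + 25 + 4]
  = √254
  ≈ 15.94

15.94


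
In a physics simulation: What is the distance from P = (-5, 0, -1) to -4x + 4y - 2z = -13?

distance = |a·x₀ + b·y₀ + c·z₀ - d| / √(a² + b² + c²)
  = |(-4)·(-5) + 4·0 + (-2)·(-1) - (-13)| / √((-4)² + 4² + (-2)²)
  = |20 + 0 + 2 + 13| / √(16 + 16 + 4)
  = |35| / √36
  = 35 / 6
  ≈ 5.833

5.833


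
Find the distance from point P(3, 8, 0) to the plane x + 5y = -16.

distance = |a·x₀ + b·y₀ + c·z₀ - d| / √(a² + b² + c²)
  = |1·3 + 5·8 + 0·0 - (-16)| / √(1² + 5² + 0²)
  = |3 + 40 + 0 + 16| / √(1 + 25 + 0)
  = |59| / √26
  = 59 / 5.099
  ≈ 11.57

11.57


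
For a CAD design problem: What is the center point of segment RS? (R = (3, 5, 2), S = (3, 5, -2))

M = ((x₁+x₂)/2, (y₁+y₂)/2, (z₁+z₂)/2)
  = ((3 + 3)/2, (5 + 5)/2, (2 - 2)/2)
  = (6/2, 10/2, 0/2)
  = (3, 5, 0)

(3, 5, 0)


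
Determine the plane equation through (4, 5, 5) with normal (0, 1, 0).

The plane through P with normal n = (a, b, c) satisfies n·(r - P) = 0,
i.e. ax + by + cz = a·x₀ + b·y₀ + c·z₀.
d = 0·4 + 1·5 + 0·5
  = 0 + 5 + 0
  = 5
Equation: y = 5

y = 5


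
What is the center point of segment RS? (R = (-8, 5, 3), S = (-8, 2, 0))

M = ((x₁+x₂)/2, (y₁+y₂)/2, (z₁+z₂)/2)
  = ((-8 - 8)/2, (5 + 2)/2, (3 + 0)/2)
  = (-16/2, 7/2, 3/2)
  = (-8, 3.5, 1.5)

(-8, 3.5, 1.5)


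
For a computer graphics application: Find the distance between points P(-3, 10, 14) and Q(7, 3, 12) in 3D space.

d = √[(x₂-x₁)² + (y₂-y₁)² + (z₂-z₁)²]
  = √[10² + (-7)² + (-2)²]
  = √[100 + 49 + 4]
  = √153
  ≈ 12.37

12.37


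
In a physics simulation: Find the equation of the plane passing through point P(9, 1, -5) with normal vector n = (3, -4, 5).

The plane through P with normal n = (a, b, c) satisfies n·(r - P) = 0,
i.e. ax + by + cz = a·x₀ + b·y₀ + c·z₀.
d = 3·9 + (-4)·1 + 5·(-5)
  = 27 - 4 - 25
  = -2
Equation: 3x - 4y + 5z = -2

3x - 4y + 5z = -2


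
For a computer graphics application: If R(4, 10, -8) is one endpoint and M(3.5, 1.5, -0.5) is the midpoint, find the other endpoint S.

S = 2M - R
  = (2·3.5 - 4, 2·1.5 - 10, 2·(-0.5) - (-8))
  = (7 - 4, 3 - 10, -1 + 8)
  = (3, -7, 7)

(3, -7, 7)


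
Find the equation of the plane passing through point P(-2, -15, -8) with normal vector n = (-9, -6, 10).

The plane through P with normal n = (a, b, c) satisfies n·(r - P) = 0,
i.e. ax + by + cz = a·x₀ + b·y₀ + c·z₀.
d = (-9)·(-2) + (-6)·(-15) + 10·(-8)
  = 18 + 90 - 80
  = 28
Equation: -9x - 6y + 10z = 28

-9x - 6y + 10z = 28


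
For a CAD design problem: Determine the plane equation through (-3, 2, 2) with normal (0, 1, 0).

The plane through P with normal n = (a, b, c) satisfies n·(r - P) = 0,
i.e. ax + by + cz = a·x₀ + b·y₀ + c·z₀.
d = 0·(-3) + 1·2 + 0·2
  = 0 + 2 + 0
  = 2
Equation: y = 2

y = 2


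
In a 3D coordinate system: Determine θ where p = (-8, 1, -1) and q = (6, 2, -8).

p·q = (-8)·6 + 1·2 + (-1)·(-8) = -48 + 2 + 8 = -38
|p| = √((-8)² + 1² + (-1)²) = √66 ≈ 8.124
|q| = √(6² + 2² + (-8)²) = √104 ≈ 10.2
cos θ = (p·q)/(|p||q|) = -38/(8.124·10.2) ≈ -0.4587
θ = arccos(-0.4587) ≈ 117.3°

117.3°


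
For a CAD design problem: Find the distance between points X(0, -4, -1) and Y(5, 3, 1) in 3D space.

d = √[(x₂-x₁)² + (y₂-y₁)² + (z₂-z₁)²]
  = √[5² + 7² + 2²]
  = √[25 + 49 + 4]
  = √78
  ≈ 8.832

8.832


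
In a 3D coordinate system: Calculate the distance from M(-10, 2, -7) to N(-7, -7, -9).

d = √[(x₂-x₁)² + (y₂-y₁)² + (z₂-z₁)²]
  = √[3² + (-9)² + (-2)²]
  = √[9 + 81 + 4]
  = √94
  ≈ 9.695

9.695


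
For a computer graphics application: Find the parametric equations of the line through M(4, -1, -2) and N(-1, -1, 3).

Direction vector d = N - M = (-1 - 4, -1 + 1, 3 + 2) = (-5, 0, 5)
Parametric form r = M + t·d:
x = 4 - 5t, y = -1, z = -2 + 5t

x = 4 - 5t, y = -1, z = -2 + 5t


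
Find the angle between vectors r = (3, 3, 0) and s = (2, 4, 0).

r·s = 3·2 + 3·4 + 0·0 = 6 + 12 + 0 = 18
|r| = √(3² + 3² + 0²) = √18 ≈ 4.243
|s| = √(2² + 4² + 0²) = √20 ≈ 4.472
cos θ = (r·s)/(|r||s|) = 18/(4.243·4.472) ≈ 0.9487
θ = arccos(0.9487) ≈ 18.43°

18.43°


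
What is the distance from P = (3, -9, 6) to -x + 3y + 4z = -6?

distance = |a·x₀ + b·y₀ + c·z₀ - d| / √(a² + b² + c²)
  = |(-1)·3 + 3·(-9) + 4·6 - (-6)| / √((-1)² + 3² + 4²)
  = |-3 - 27 + 24 + 6| / √(1 + 9 + 16)
  = |0| / √26
  = 0 / 5.099
  ≈ 0

0


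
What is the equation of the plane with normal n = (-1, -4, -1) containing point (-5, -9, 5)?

The plane through P with normal n = (a, b, c) satisfies n·(r - P) = 0,
i.e. ax + by + cz = a·x₀ + b·y₀ + c·z₀.
d = (-1)·(-5) + (-4)·(-9) + (-1)·5
  = 5 + 36 - 5
  = 36
Equation: -x - 4y - z = 36

-x - 4y - z = 36


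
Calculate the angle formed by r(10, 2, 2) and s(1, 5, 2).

r·s = 10·1 + 2·5 + 2·2 = 10 + 10 + 4 = 24
|r| = √(10² + 2² + 2²) = √108 ≈ 10.39
|s| = √(1² + 5² + 2²) = √30 ≈ 5.477
cos θ = (r·s)/(|r||s|) = 24/(10.39·5.477) ≈ 0.4216
θ = arccos(0.4216) ≈ 65.06°

65.06°


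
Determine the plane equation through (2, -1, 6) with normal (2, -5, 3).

The plane through P with normal n = (a, b, c) satisfies n·(r - P) = 0,
i.e. ax + by + cz = a·x₀ + b·y₀ + c·z₀.
d = 2·2 + (-5)·(-1) + 3·6
  = 4 + 5 + 18
  = 27
Equation: 2x - 5y + 3z = 27

2x - 5y + 3z = 27


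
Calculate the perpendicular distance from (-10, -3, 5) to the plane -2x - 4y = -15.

distance = |a·x₀ + b·y₀ + c·z₀ - d| / √(a² + b² + c²)
  = |(-2)·(-10) + (-4)·(-3) + 0·5 - (-15)| / √((-2)² + (-4)² + 0²)
  = |20 + 12 + 0 + 15| / √(4 + 16 + 0)
  = |47| / √20
  = 47 / 4.472
  ≈ 10.51

10.51


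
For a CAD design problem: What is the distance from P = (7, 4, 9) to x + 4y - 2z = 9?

distance = |a·x₀ + b·y₀ + c·z₀ - d| / √(a² + b² + c²)
  = |1·7 + 4·4 + (-2)·9 - 9| / √(1² + 4² + (-2)²)
  = |7 + 16 - 18 - 9| / √(1 + 16 + 4)
  = |-4| / √21
  = 4 / 4.583
  ≈ 0.8729

0.8729


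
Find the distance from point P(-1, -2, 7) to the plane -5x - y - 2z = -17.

distance = |a·x₀ + b·y₀ + c·z₀ - d| / √(a² + b² + c²)
  = |(-5)·(-1) + (-1)·(-2) + (-2)·7 - (-17)| / √((-5)² + (-1)² + (-2)²)
  = |5 + 2 - 14 + 17| / √(25 + 1 + 4)
  = |10| / √30
  = 10 / 5.477
  ≈ 1.826

1.826


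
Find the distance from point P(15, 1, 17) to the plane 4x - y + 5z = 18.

distance = |a·x₀ + b·y₀ + c·z₀ - d| / √(a² + b² + c²)
  = |4·15 + (-1)·1 + 5·17 - 18| / √(4² + (-1)² + 5²)
  = |60 - 1 + 85 - 18| / √(16 + 1 + 25)
  = |126| / √42
  = 126 / 6.481
  ≈ 19.44

19.44


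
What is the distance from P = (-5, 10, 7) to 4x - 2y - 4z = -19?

distance = |a·x₀ + b·y₀ + c·z₀ - d| / √(a² + b² + c²)
  = |4·(-5) + (-2)·10 + (-4)·7 - (-19)| / √(4² + (-2)² + (-4)²)
  = |-20 - 20 - 28 + 19| / √(16 + 4 + 16)
  = |-49| / √36
  = 49 / 6
  ≈ 8.167

8.167


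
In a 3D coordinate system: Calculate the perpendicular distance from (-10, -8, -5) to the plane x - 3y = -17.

distance = |a·x₀ + b·y₀ + c·z₀ - d| / √(a² + b² + c²)
  = |1·(-10) + (-3)·(-8) + 0·(-5) - (-17)| / √(1² + (-3)² + 0²)
  = |-10 + 24 + 0 + 17| / √(1 + 9 + 0)
  = |31| / √10
  = 31 / 3.162
  ≈ 9.803

9.803


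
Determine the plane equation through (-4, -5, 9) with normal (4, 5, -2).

The plane through P with normal n = (a, b, c) satisfies n·(r - P) = 0,
i.e. ax + by + cz = a·x₀ + b·y₀ + c·z₀.
d = 4·(-4) + 5·(-5) + (-2)·9
  = -16 - 25 - 18
  = -59
Equation: 4x + 5y - 2z = -59

4x + 5y - 2z = -59


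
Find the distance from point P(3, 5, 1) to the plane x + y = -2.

distance = |a·x₀ + b·y₀ + c·z₀ - d| / √(a² + b² + c²)
  = |1·3 + 1·5 + 0·1 - (-2)| / √(1² + 1² + 0²)
  = |3 + 5 + 0 + 2| / √(1 + 1 + 0)
  = |10| / √2
  = 10 / 1.414
  ≈ 7.071

7.071


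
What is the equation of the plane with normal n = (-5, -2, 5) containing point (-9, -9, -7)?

The plane through P with normal n = (a, b, c) satisfies n·(r - P) = 0,
i.e. ax + by + cz = a·x₀ + b·y₀ + c·z₀.
d = (-5)·(-9) + (-2)·(-9) + 5·(-7)
  = 45 + 18 - 35
  = 28
Equation: -5x - 2y + 5z = 28

-5x - 2y + 5z = 28


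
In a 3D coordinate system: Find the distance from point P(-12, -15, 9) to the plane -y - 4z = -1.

distance = |a·x₀ + b·y₀ + c·z₀ - d| / √(a² + b² + c²)
  = |0·(-12) + (-1)·(-15) + (-4)·9 - (-1)| / √(0² + (-1)² + (-4)²)
  = |0 + 15 - 36 + 1| / √(0 + 1 + 16)
  = |-20| / √17
  = 20 / 4.123
  ≈ 4.851

4.851


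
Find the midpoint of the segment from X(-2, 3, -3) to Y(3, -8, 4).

M = ((x₁+x₂)/2, (y₁+y₂)/2, (z₁+z₂)/2)
  = ((-2 + 3)/2, (3 - 8)/2, (-3 + 4)/2)
  = (1/2, -5/2, 1/2)
  = (0.5, -2.5, 0.5)

(0.5, -2.5, 0.5)


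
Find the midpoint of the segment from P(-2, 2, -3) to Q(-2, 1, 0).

M = ((x₁+x₂)/2, (y₁+y₂)/2, (z₁+z₂)/2)
  = ((-2 - 2)/2, (2 + 1)/2, (-3 + 0)/2)
  = (-4/2, 3/2, -3/2)
  = (-2, 1.5, -1.5)

(-2, 1.5, -1.5)


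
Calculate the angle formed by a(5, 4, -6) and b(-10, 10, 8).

a·b = 5·(-10) + 4·10 + (-6)·8 = -50 + 40 - 48 = -58
|a| = √(5² + 4² + (-6)²) = √77 ≈ 8.775
|b| = √((-10)² + 10² + 8²) = √264 ≈ 16.25
cos θ = (a·b)/(|a||b|) = -58/(8.775·16.25) ≈ -0.4068
θ = arccos(-0.4068) ≈ 114°

114°


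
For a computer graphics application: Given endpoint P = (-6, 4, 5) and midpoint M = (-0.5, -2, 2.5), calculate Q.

Q = 2M - P
  = (2·(-0.5) - (-6), 2·(-2) - 4, 2·2.5 - 5)
  = (-1 + 6, -4 - 4, 5 - 5)
  = (5, -8, 0)

(5, -8, 0)


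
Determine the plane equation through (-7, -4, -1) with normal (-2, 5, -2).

The plane through P with normal n = (a, b, c) satisfies n·(r - P) = 0,
i.e. ax + by + cz = a·x₀ + b·y₀ + c·z₀.
d = (-2)·(-7) + 5·(-4) + (-2)·(-1)
  = 14 - 20 + 2
  = -4
Equation: -2x + 5y - 2z = -4

-2x + 5y - 2z = -4


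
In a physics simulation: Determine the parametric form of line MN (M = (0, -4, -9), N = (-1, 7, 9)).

Direction vector d = N - M = (-1 + 0, 7 + 4, 9 + 9) = (-1, 11, 18)
Parametric form r = M + t·d:
x = 0 - t, y = -4 + 11t, z = -9 + 18t

x = 0 - t, y = -4 + 11t, z = -9 + 18t


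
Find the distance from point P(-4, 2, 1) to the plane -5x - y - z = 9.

distance = |a·x₀ + b·y₀ + c·z₀ - d| / √(a² + b² + c²)
  = |(-5)·(-4) + (-1)·2 + (-1)·1 - 9| / √((-5)² + (-1)² + (-1)²)
  = |20 - 2 - 1 - 9| / √(25 + 1 + 1)
  = |8| / √27
  = 8 / 5.196
  ≈ 1.54

1.54


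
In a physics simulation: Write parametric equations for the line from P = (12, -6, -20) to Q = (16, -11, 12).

Direction vector d = Q - P = (16 - 12, -11 + 6, 12 + 20) = (4, -5, 32)
Parametric form r = P + t·d:
x = 12 + 4t, y = -6 - 5t, z = -20 + 32t

x = 12 + 4t, y = -6 - 5t, z = -20 + 32t


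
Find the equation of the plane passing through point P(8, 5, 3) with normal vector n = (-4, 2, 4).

The plane through P with normal n = (a, b, c) satisfies n·(r - P) = 0,
i.e. ax + by + cz = a·x₀ + b·y₀ + c·z₀.
d = (-4)·8 + 2·5 + 4·3
  = -32 + 10 + 12
  = -10
Equation: -4x + 2y + 4z = -10

-4x + 2y + 4z = -10


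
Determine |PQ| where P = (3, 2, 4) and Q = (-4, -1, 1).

d = √[(x₂-x₁)² + (y₂-y₁)² + (z₂-z₁)²]
  = √[(-7)² + (-3)² + (-3)²]
  = √[49 + 9 + 9]
  = √67
  ≈ 8.185

8.185


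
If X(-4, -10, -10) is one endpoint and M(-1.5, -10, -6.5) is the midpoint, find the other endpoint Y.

Y = 2M - X
  = (2·(-1.5) - (-4), 2·(-10) - (-10), 2·(-6.5) - (-10))
  = (-3 + 4, -20 + 10, -13 + 10)
  = (1, -10, -3)

(1, -10, -3)


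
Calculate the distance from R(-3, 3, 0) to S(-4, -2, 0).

d = √[(x₂-x₁)² + (y₂-y₁)² + (z₂-z₁)²]
  = √[(-1)² + (-5)² + 0²]
  = √[1 + 25 + 0]
  = √26
  ≈ 5.099

5.099


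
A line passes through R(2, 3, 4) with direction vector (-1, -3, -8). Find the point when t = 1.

P(t) = R + t·d
  = (2 + (-1)·1, 3 + (-3)·1, 4 + (-8)·1)
  = (2 - 1, 3 - 3, 4 - 8)
  = (1, 0, -4)

(1, 0, -4)


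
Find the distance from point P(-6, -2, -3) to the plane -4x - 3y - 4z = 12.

distance = |a·x₀ + b·y₀ + c·z₀ - d| / √(a² + b² + c²)
  = |(-4)·(-6) + (-3)·(-2) + (-4)·(-3) - 12| / √((-4)² + (-3)² + (-4)²)
  = |24 + 6 + 12 - 12| / √(16 + 9 + 16)
  = |30| / √41
  = 30 / 6.403
  ≈ 4.685

4.685


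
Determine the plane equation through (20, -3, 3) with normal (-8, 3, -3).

The plane through P with normal n = (a, b, c) satisfies n·(r - P) = 0,
i.e. ax + by + cz = a·x₀ + b·y₀ + c·z₀.
d = (-8)·20 + 3·(-3) + (-3)·3
  = -160 - 9 - 9
  = -178
Equation: -8x + 3y - 3z = -178

-8x + 3y - 3z = -178


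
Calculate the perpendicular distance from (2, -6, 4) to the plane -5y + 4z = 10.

distance = |a·x₀ + b·y₀ + c·z₀ - d| / √(a² + b² + c²)
  = |0·2 + (-5)·(-6) + 4·4 - 10| / √(0² + (-5)² + 4²)
  = |0 + 30 + 16 - 10| / √(0 + 25 + 16)
  = |36| / √41
  = 36 / 6.403
  ≈ 5.622

5.622


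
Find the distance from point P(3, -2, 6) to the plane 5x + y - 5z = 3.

distance = |a·x₀ + b·y₀ + c·z₀ - d| / √(a² + b² + c²)
  = |5·3 + 1·(-2) + (-5)·6 - 3| / √(5² + 1² + (-5)²)
  = |15 - 2 - 30 - 3| / √(25 + 1 + 25)
  = |-20| / √51
  = 20 / 7.141
  ≈ 2.801

2.801


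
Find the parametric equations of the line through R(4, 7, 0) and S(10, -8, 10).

Direction vector d = S - R = (10 - 4, -8 - 7, 10 + 0) = (6, -15, 10)
Parametric form r = R + t·d:
x = 4 + 6t, y = 7 - 15t, z = 0 + 10t

x = 4 + 6t, y = 7 - 15t, z = 0 + 10t


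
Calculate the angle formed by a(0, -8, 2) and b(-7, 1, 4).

a·b = 0·(-7) + (-8)·1 + 2·4 = 0 - 8 + 8 = 0
|a| = √(0² + (-8)² + 2²) = √68 ≈ 8.246
|b| = √((-7)² + 1² + 4²) = √66 ≈ 8.124
cos θ = (a·b)/(|a||b|) = 0/(8.246·8.124) ≈ 0
θ = arccos(0) ≈ 90°

90°


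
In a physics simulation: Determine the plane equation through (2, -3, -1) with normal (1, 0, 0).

The plane through P with normal n = (a, b, c) satisfies n·(r - P) = 0,
i.e. ax + by + cz = a·x₀ + b·y₀ + c·z₀.
d = 1·2 + 0·(-3) + 0·(-1)
  = 2 + 0 + 0
  = 2
Equation: x = 2

x = 2


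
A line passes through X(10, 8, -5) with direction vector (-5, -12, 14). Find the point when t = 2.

P(t) = X + t·d
  = (10 + (-5)·2, 8 + (-12)·2, -5 + 14·2)
  = (10 - 10, 8 - 24, -5 + 28)
  = (0, -16, 23)

(0, -16, 23)


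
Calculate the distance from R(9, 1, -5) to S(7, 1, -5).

d = √[(x₂-x₁)² + (y₂-y₁)² + (z₂-z₁)²]
  = √[(-2)² + 0² + 0²]
  = √[4 + 0 + 0]
  = √4
  ≈ 2

2


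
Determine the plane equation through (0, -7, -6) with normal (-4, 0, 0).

The plane through P with normal n = (a, b, c) satisfies n·(r - P) = 0,
i.e. ax + by + cz = a·x₀ + b·y₀ + c·z₀.
d = (-4)·0 + 0·(-7) + 0·(-6)
  = 0 + 0 + 0
  = 0
Equation: -4x = 0

-4x = 0


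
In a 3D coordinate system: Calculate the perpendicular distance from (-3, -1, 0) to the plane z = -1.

distance = |a·x₀ + b·y₀ + c·z₀ - d| / √(a² + b² + c²)
  = |0·(-3) + 0·(-1) + 1·0 - (-1)| / √(0² + 0² + 1²)
  = |0 + 0 + 0 + 1| / √(0 + 0 + 1)
  = |1| / √1
  = 1 / 1
  ≈ 1

1


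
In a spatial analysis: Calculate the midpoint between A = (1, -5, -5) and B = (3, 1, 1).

M = ((x₁+x₂)/2, (y₁+y₂)/2, (z₁+z₂)/2)
  = ((1 + 3)/2, (-5 + 1)/2, (-5 + 1)/2)
  = (4/2, -4/2, -4/2)
  = (2, -2, -2)

(2, -2, -2)


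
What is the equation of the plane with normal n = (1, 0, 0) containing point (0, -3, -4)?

The plane through P with normal n = (a, b, c) satisfies n·(r - P) = 0,
i.e. ax + by + cz = a·x₀ + b·y₀ + c·z₀.
d = 1·0 + 0·(-3) + 0·(-4)
  = 0 + 0 + 0
  = 0
Equation: x = 0

x = 0


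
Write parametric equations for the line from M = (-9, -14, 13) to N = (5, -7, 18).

Direction vector d = N - M = (5 + 9, -7 + 14, 18 - 13) = (14, 7, 5)
Parametric form r = M + t·d:
x = -9 + 14t, y = -14 + 7t, z = 13 + 5t

x = -9 + 14t, y = -14 + 7t, z = 13 + 5t


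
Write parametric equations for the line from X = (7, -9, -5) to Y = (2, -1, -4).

Direction vector d = Y - X = (2 - 7, -1 + 9, -4 + 5) = (-5, 8, 1)
Parametric form r = X + t·d:
x = 7 - 5t, y = -9 + 8t, z = -5 + t

x = 7 - 5t, y = -9 + 8t, z = -5 + t


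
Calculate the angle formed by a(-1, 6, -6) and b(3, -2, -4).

a·b = (-1)·3 + 6·(-2) + (-6)·(-4) = -3 - 12 + 24 = 9
|a| = √((-1)² + 6² + (-6)²) = √73 ≈ 8.544
|b| = √(3² + (-2)² + (-4)²) = √29 ≈ 5.385
cos θ = (a·b)/(|a||b|) = 9/(8.544·5.385) ≈ 0.1956
θ = arccos(0.1956) ≈ 78.72°

78.72°


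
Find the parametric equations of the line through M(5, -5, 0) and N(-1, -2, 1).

Direction vector d = N - M = (-1 - 5, -2 + 5, 1 + 0) = (-6, 3, 1)
Parametric form r = M + t·d:
x = 5 - 6t, y = -5 + 3t, z = 0 + t

x = 5 - 6t, y = -5 + 3t, z = 0 + t


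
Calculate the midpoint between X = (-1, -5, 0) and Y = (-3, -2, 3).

M = ((x₁+x₂)/2, (y₁+y₂)/2, (z₁+z₂)/2)
  = ((-1 - 3)/2, (-5 - 2)/2, (0 + 3)/2)
  = (-4/2, -7/2, 3/2)
  = (-2, -3.5, 1.5)

(-2, -3.5, 1.5)


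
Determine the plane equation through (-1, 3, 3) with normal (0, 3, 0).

The plane through P with normal n = (a, b, c) satisfies n·(r - P) = 0,
i.e. ax + by + cz = a·x₀ + b·y₀ + c·z₀.
d = 0·(-1) + 3·3 + 0·3
  = 0 + 9 + 0
  = 9
Equation: 3y = 9

3y = 9


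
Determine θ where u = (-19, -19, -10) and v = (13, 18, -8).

u·v = (-19)·13 + (-19)·18 + (-10)·(-8) = -247 - 342 + 80 = -509
|u| = √((-19)² + (-19)² + (-10)²) = √822 ≈ 28.67
|v| = √(13² + 18² + (-8)²) = √557 ≈ 23.6
cos θ = (u·v)/(|u||v|) = -509/(28.67·23.6) ≈ -0.7522
θ = arccos(-0.7522) ≈ 138.8°

138.8°


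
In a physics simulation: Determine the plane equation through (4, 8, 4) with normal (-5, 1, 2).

The plane through P with normal n = (a, b, c) satisfies n·(r - P) = 0,
i.e. ax + by + cz = a·x₀ + b·y₀ + c·z₀.
d = (-5)·4 + 1·8 + 2·4
  = -20 + 8 + 8
  = -4
Equation: -5x + y + 2z = -4

-5x + y + 2z = -4
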